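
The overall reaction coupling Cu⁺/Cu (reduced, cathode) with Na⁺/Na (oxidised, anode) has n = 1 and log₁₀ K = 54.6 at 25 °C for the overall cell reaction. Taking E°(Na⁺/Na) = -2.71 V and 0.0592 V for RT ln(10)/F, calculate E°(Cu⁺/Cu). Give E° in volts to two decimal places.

E°cell = (0.0592/n)·log K = (0.0592/1)(54.6) = +3.232 V.
Since Cu⁺/Cu is the cathode and Na⁺/Na the anode, E°cell = E°(Cu⁺/Cu) − E°(Na⁺/Na).
So E°(Cu⁺/Cu) = E°cell + E°(Na⁺/Na) = +3.232 + (-2.71) = +0.52 V.

+0.52 V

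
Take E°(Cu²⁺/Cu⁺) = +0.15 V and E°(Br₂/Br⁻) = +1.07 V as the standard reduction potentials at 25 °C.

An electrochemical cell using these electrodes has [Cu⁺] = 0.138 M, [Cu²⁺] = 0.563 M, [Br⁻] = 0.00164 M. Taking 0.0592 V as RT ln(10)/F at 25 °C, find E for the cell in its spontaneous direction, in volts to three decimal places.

Br₂/Br⁻ is the cathode (higher E°), Cu²⁺/Cu⁺ the anode: E°cell = +1.07 − (+0.15) = +0.92 V, n = 2.
Overall: Br₂(l) + 2 Cu⁺(aq) → 2 Br⁻(aq) + 2 Cu²⁺(aq)
Q = [Br⁻]^2·[Cu²⁺]^2 / ([Cu⁺]^2); log Q = -4.349.
E = E° − (0.0592/n) log Q = +0.92 − (0.0592/2)(-4.349) = +1.049 V.

+1.049 V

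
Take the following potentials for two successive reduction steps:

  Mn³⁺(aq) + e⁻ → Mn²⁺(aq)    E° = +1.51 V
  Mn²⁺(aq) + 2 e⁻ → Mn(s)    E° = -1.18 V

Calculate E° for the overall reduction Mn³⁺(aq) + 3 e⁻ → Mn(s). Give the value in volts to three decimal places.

Adding the free-energy changes (−nFE°) of the two steps gives −n₃FE°₃ = −n₁FE°₁ − n₂FE°₂.
E°₃ = (1×+1.51 + 2×-1.18) / 3 = (-0.850) / 3 = -0.283 V.

-0.283 V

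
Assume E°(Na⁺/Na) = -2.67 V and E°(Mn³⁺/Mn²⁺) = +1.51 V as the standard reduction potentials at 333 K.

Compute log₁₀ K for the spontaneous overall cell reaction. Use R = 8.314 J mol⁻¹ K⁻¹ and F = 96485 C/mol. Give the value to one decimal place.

Cathode: Mn³⁺/Mn²⁺; anode: Na⁺/Na. E°cell = (+1.51) − (-2.67) = +4.18 V, with n = 1.
ΔG° = −nFE° = −RT ln K, so ln K = nFE°/(RT) = (1)(96485)(+4.18) / ((8.314)(333)) = 145.674.
log₁₀ K = 145.674 / ln 10 = 63.3.

63.3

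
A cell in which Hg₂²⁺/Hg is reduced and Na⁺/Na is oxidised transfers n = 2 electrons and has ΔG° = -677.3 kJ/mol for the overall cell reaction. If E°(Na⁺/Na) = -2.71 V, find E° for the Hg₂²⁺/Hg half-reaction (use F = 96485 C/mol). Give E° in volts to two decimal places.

E°cell = −ΔG°/(nF) = −(-677.3×10³)/((2)(96485)) = +3.510 V.
Since Hg₂²⁺/Hg is the cathode and Na⁺/Na the anode, E°cell = E°(Hg₂²⁺/Hg) − E°(Na⁺/Na).
So E°(Hg₂²⁺/Hg) = E°cell + E°(Na⁺/Na) = +3.510 + (-2.71) = +0.80 V.

+0.80 V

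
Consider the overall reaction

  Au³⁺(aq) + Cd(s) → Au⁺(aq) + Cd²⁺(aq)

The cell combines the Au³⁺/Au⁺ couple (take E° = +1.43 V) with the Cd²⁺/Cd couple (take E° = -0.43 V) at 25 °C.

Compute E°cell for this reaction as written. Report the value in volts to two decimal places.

The Au³⁺/Au⁺ couple has the higher reduction potential, so it is the cathode; Cd²⁺/Cd is oxidised at the anode.
E°cell = E°(cathode) − E°(anode) = (+1.43) − (-0.43) = +1.86 V.

+1.86 V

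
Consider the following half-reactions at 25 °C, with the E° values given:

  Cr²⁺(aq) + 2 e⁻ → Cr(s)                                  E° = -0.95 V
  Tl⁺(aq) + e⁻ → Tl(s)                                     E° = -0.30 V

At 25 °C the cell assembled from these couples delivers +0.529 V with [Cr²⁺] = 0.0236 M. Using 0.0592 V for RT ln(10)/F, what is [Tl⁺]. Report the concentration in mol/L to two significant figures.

0.0014 M

Tl⁺/Tl is the cathode, Cr²⁺/Cr the anode: E°cell = +0.65 V, n = 2.
Overall reaction: 2 Tl⁺(aq) + Cr(s) → 2 Tl(s) + Cr²⁺(aq); Q = [Cr²⁺]^1/[Tl⁺]^2.
From E = E° − (0.0592/n) log Q: log Q = (E° − E)·n/0.0592 = (+0.65 − (+0.529))·2/0.0592 = 4.0878.
So 2·log[Tl⁺] = 1·log(0.0236) − log Q = -1.6271 − (4.0878) = -5.7149; log[Tl⁺] = -5.7149 / 2 = -2.8575; [Tl⁺] = 10^(-2.8575) ≈ 0.0014 M.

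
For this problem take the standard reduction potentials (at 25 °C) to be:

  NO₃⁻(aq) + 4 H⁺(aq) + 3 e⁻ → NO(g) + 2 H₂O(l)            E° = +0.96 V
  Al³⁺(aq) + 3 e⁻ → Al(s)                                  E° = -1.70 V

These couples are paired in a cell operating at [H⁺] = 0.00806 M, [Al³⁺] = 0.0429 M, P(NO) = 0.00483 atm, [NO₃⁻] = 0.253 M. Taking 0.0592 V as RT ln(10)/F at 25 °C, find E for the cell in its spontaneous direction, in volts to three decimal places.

NO₃⁻/NO is the cathode (higher E°), Al³⁺/Al the anode: E°cell = +0.96 − (-1.70) = +2.66 V, n = 3.
Overall: NO₃⁻(aq) + 4 H⁺(aq) + Al(s) → NO(g) + 2 H₂O(l) + Al³⁺(aq)
Q = P(NO)·[Al³⁺] / ([NO₃⁻]·[H⁺]^4); log Q = 5.288.
E = E° − (0.0592/n) log Q = +2.66 − (0.0592/3)(5.288) = +2.556 V.

+2.556 V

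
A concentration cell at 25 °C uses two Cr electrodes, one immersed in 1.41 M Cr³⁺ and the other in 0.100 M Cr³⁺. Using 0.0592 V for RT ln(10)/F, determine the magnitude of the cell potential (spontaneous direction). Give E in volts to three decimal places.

For a concentration cell E°cell = 0. The 1.41 M side is the cathode (reduction is favoured where [Cr³⁺] is higher).
With n = 3, E = −(0.0592/3) log([Cr³⁺]ₐₙ/[Cr³⁺]꜀ₐₜ) = −(0.0592/3) log(0.1/1.41) = −(0.0592/3)(-1.149) = +0.023 V.

+0.023 V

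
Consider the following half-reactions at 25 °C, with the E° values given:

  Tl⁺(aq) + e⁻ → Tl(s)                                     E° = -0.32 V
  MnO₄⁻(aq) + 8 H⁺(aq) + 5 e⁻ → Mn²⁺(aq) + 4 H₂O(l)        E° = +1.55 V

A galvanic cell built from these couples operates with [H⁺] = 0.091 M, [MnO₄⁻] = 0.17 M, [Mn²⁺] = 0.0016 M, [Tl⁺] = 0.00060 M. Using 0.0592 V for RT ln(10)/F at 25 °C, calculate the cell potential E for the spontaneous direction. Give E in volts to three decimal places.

+1.986 V

MnO₄⁻/Mn²⁺ is the cathode (higher E°), Tl⁺/Tl the anode: E°cell = +1.55 − (-0.32) = +1.87 V, n = 5.
Overall: MnO₄⁻(aq) + 8 H⁺(aq) + 5 Tl(s) → Mn²⁺(aq) + 4 H₂O(l) + 5 Tl⁺(aq)
Q = [Mn²⁺]·[Tl⁺]^5 / ([MnO₄⁻]·[H⁺]^8); log Q = -9.808.
E = E° − (0.0592/n) log Q = +1.87 − (0.0592/5)(-9.808) = +1.986 V.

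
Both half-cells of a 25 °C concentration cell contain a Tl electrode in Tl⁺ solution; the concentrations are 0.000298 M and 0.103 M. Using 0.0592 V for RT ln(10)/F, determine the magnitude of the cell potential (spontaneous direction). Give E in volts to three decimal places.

For a concentration cell E°cell = 0. The 0.103 M side is the cathode (reduction is favoured where [Tl⁺] is higher).
With n = 1, E = −(0.0592/1) log([Tl⁺]ₐₙ/[Tl⁺]꜀ₐₜ) = −(0.0592/1) log(0.000298/0.103) = −(0.0592/1)(-2.539) = +0.150 V.

+0.150 V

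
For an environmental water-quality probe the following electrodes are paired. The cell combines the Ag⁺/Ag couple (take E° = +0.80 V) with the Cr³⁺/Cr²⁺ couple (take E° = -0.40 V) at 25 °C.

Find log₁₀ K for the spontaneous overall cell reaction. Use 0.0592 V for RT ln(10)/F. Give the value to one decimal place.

20.3

Cathode: Ag⁺/Ag; anode: Cr³⁺/Cr²⁺. E°cell = +1.20 V, n = 1.
log K = nE°cell / 0.0592 = (1)(+1.20) / 0.0592 = 20.3.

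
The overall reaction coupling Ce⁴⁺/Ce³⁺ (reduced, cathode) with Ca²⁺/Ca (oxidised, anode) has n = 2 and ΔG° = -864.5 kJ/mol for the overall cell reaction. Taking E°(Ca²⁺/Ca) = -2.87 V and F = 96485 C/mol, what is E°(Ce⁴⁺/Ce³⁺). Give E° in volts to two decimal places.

+1.61 V

E°cell = −ΔG°/(nF) = −(-864.5×10³)/((2)(96485)) = +4.480 V.
Since Ce⁴⁺/Ce³⁺ is the cathode and Ca²⁺/Ca the anode, E°cell = E°(Ce⁴⁺/Ce³⁺) − E°(Ca²⁺/Ca).
So E°(Ce⁴⁺/Ce³⁺) = E°cell + E°(Ca²⁺/Ca) = +4.480 + (-2.87) = +1.61 V.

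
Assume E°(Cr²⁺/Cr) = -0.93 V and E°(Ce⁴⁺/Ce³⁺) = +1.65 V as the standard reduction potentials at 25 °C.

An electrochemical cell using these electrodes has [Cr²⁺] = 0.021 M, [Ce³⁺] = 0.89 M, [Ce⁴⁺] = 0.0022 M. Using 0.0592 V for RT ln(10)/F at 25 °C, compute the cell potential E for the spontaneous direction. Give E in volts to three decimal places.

+2.475 V

Ce⁴⁺/Ce³⁺ is the cathode (higher E°), Cr²⁺/Cr the anode: E°cell = +1.65 − (-0.93) = +2.58 V, n = 2.
Overall: 2 Ce⁴⁺(aq) + Cr(s) → 2 Ce³⁺(aq) + Cr²⁺(aq)
Q = [Ce³⁺]^2·[Cr²⁺] / ([Ce⁴⁺]^2); log Q = 3.536.
E = E° − (0.0592/n) log Q = +2.58 − (0.0592/2)(3.536) = +2.475 V.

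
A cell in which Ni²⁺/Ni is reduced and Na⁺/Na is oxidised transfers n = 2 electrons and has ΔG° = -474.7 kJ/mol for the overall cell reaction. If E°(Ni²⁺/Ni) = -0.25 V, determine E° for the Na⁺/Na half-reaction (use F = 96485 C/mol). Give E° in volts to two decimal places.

-2.71 V

E°cell = −ΔG°/(nF) = −(-474.7×10³)/((2)(96485)) = +2.460 V.
Since Ni²⁺/Ni is the cathode and Na⁺/Na the anode, E°cell = E°(Ni²⁺/Ni) − E°(Na⁺/Na).
So E°(Na⁺/Na) = E°(Ni²⁺/Ni) − E°cell = (-0.25) − (+2.460) = -2.71 V.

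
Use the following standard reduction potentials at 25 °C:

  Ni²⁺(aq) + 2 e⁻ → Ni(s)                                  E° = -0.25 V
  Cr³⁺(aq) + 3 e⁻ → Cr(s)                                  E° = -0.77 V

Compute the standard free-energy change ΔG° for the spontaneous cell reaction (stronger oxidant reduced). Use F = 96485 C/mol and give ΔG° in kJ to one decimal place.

-301.0 kJ

Ni²⁺/Ni (E° = -0.25 V) is the cathode; Cr³⁺/Cr (E° = -0.77 V) is the anode, so E°cell = +0.52 V.
Balancing electrons gives n = 6 (lcm of 2 and 3).
ΔG° = −nFE° = −(6)(96485)(+0.52) = -301,033 J = -301.0 kJ.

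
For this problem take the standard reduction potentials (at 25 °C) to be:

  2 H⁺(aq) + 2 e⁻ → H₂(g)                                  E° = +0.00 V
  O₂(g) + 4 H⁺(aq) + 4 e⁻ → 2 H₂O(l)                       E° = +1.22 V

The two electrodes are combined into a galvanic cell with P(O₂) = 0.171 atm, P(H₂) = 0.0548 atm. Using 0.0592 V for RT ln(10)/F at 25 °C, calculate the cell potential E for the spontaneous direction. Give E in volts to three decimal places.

+1.171 V

O₂/H₂O is the cathode (higher E°), H⁺/H₂ the anode: E°cell = +1.22 − (+0.00) = +1.22 V, n = 4.
Overall: O₂(g) + 2 H₂(g) → 2 H₂O(l)
Q = 1 / (P(O₂)·P(H₂)^2); log Q = 3.289.
E = E° − (0.0592/n) log Q = +1.22 − (0.0592/4)(3.289) = +1.171 V.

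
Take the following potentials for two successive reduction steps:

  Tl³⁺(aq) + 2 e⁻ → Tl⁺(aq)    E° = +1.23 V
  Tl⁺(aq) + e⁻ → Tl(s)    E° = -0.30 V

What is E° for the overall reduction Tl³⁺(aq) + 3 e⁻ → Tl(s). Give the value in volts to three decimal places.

+0.720 V

Standard free energies of sequential steps add: ΔG°₃ = ΔG°₁ + ΔG°₂, so n₃E°₃ = n₁E°₁ + n₂E°₂.
E°₃ = (2×+1.23 + 1×-0.30) / 3 = (+2.160) / 3 = +0.720 V.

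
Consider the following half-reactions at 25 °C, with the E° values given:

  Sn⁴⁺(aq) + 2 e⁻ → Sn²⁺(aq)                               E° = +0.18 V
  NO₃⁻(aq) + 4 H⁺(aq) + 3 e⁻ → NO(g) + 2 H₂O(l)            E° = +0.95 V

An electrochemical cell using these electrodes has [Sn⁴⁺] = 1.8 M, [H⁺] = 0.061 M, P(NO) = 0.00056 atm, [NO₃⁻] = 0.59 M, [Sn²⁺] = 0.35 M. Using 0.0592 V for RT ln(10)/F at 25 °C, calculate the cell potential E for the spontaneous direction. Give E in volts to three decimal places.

NO₃⁻/NO is the cathode (higher E°), Sn⁴⁺/Sn²⁺ the anode: E°cell = +0.95 − (+0.18) = +0.77 V, n = 6.
Overall: 2 NO₃⁻(aq) + 8 H⁺(aq) + 3 Sn²⁺(aq) → 2 NO(g) + 4 H₂O(l) + 3 Sn⁴⁺(aq)
Q = P(NO)^2·[Sn⁴⁺]^3 / ([NO₃⁻]^2·[H⁺]^8·[Sn²⁺]^3); log Q = 5.806.
E = E° − (0.0592/n) log Q = +0.77 − (0.0592/6)(5.806) = +0.713 V.

+0.713 V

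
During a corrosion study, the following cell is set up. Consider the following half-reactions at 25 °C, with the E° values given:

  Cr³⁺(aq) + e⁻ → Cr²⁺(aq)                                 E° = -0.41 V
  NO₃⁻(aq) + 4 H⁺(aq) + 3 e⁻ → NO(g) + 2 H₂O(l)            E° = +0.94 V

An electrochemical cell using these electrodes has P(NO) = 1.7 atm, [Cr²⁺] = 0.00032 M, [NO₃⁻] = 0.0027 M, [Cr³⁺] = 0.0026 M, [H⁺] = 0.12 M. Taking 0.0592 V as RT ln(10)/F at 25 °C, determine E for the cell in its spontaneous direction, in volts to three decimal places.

+1.168 V

NO₃⁻/NO is the cathode (higher E°), Cr³⁺/Cr²⁺ the anode: E°cell = +0.94 − (-0.41) = +1.35 V, n = 3.
Overall: NO₃⁻(aq) + 4 H⁺(aq) + 3 Cr²⁺(aq) → NO(g) + 2 H₂O(l) + 3 Cr³⁺(aq)
Q = P(NO)·[Cr³⁺]^3 / ([NO₃⁻]·[H⁺]^4·[Cr²⁺]^3); log Q = 9.212.
E = E° − (0.0592/n) log Q = +1.35 − (0.0592/3)(9.212) = +1.168 V.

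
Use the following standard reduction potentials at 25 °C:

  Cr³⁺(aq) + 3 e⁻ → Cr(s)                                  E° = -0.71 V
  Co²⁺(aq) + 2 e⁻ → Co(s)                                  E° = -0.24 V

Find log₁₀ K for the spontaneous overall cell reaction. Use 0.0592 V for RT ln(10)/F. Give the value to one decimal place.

Cathode: Co²⁺/Co; anode: Cr³⁺/Cr. E°cell = +0.47 V, n = 6.
log K = nE°cell / 0.0592 = (6)(+0.47) / 0.0592 = 47.6.

47.6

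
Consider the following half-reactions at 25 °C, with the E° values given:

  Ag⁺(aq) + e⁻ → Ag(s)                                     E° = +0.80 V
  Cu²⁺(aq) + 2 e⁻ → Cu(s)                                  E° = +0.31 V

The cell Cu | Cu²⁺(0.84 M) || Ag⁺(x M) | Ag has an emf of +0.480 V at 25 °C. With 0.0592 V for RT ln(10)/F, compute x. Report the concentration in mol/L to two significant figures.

0.62 M

Ag⁺/Ag is the cathode, Cu²⁺/Cu the anode: E°cell = +0.49 V, n = 2.
Overall reaction: 2 Ag⁺(aq) + Cu(s) → 2 Ag(s) + Cu²⁺(aq); Q = [Cu²⁺]^1/[Ag⁺]^2.
From E = E° − (0.0592/n) log Q: log Q = (E° − E)·n/0.0592 = (+0.49 − (+0.480))·2/0.0592 = 0.3378.
So 2·log[Ag⁺] = 1·log(0.84) − log Q = -0.0757 − (0.3378) = -0.4135; log[Ag⁺] = -0.4135 / 2 = -0.2067; [Ag⁺] = 10^(-0.2067) ≈ 0.62 M.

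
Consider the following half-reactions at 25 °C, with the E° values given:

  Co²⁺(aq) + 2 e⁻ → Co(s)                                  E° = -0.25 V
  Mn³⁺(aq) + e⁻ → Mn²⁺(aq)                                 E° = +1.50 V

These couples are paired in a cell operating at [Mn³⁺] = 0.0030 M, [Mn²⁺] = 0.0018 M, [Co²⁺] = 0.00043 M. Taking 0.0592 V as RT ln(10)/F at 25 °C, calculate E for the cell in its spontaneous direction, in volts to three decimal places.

+1.863 V

Mn³⁺/Mn²⁺ is the cathode (higher E°), Co²⁺/Co the anode: E°cell = +1.50 − (-0.25) = +1.75 V, n = 2.
Overall: 2 Mn³⁺(aq) + Co(s) → 2 Mn²⁺(aq) + Co²⁺(aq)
Q = [Mn²⁺]^2·[Co²⁺] / ([Mn³⁺]^2); log Q = -3.810.
E = E° − (0.0592/n) log Q = +1.75 − (0.0592/2)(-3.810) = +1.863 V.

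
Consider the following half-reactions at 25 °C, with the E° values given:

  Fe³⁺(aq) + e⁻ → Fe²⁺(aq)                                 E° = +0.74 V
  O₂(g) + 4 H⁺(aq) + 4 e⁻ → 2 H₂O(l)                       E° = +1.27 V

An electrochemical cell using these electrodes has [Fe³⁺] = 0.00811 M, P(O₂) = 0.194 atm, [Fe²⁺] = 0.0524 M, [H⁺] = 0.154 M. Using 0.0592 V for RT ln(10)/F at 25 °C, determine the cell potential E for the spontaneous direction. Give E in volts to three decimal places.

O₂/H₂O is the cathode (higher E°), Fe³⁺/Fe²⁺ the anode: E°cell = +1.27 − (+0.74) = +0.53 V, n = 4.
Overall: O₂(g) + 4 H⁺(aq) + 4 Fe²⁺(aq) → 2 H₂O(l) + 4 Fe³⁺(aq)
Q = [Fe³⁺]^4 / (P(O₂)·[H⁺]^4·[Fe²⁺]^4); log Q = 0.721.
E = E° − (0.0592/n) log Q = +0.53 − (0.0592/4)(0.721) = +0.519 V.

+0.519 V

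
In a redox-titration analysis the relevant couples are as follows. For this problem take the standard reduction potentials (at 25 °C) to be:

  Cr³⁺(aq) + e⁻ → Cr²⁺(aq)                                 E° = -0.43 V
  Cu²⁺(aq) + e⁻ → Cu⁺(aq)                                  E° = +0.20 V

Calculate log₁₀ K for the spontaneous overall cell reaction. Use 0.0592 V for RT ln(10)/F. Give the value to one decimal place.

Cathode: Cu²⁺/Cu⁺; anode: Cr³⁺/Cr²⁺. E°cell = +0.63 V, n = 1.
log K = nE°cell / 0.0592 = (1)(+0.63) / 0.0592 = 10.6.

10.6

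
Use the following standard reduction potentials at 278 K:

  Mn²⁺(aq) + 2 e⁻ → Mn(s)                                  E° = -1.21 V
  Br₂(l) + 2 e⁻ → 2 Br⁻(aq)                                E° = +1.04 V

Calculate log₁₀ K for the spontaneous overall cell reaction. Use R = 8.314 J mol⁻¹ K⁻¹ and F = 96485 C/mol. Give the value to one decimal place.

81.6

Cathode: Br₂/Br⁻; anode: Mn²⁺/Mn. E°cell = (+1.04) − (-1.21) = +2.25 V, with n = 2.
ΔG° = −nFE° = −RT ln K, so ln K = nFE°/(RT) = (2)(96485)(+2.25) / ((8.314)(278)) = 187.853.
log₁₀ K = 187.853 / ln 10 = 81.6.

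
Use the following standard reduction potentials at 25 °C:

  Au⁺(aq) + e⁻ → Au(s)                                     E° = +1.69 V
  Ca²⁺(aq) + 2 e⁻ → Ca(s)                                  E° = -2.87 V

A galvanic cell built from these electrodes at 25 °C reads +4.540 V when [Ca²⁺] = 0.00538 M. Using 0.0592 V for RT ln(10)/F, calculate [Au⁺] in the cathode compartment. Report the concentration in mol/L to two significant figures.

Au⁺/Au is the cathode, Ca²⁺/Ca the anode: E°cell = +4.56 V, n = 2.
Overall reaction: 2 Au⁺(aq) + Ca(s) → 2 Au(s) + Ca²⁺(aq); Q = [Ca²⁺]^1/[Au⁺]^2.
From E = E° − (0.0592/n) log Q: log Q = (E° − E)·n/0.0592 = (+4.56 − (+4.540))·2/0.0592 = 0.6757.
So 2·log[Au⁺] = 1·log(0.00538) − log Q = -2.2692 − (0.6757) = -2.9449; log[Au⁺] = -2.9449 / 2 = -1.4725; [Au⁺] = 10^(-1.4725) ≈ 0.034 M.

0.034 M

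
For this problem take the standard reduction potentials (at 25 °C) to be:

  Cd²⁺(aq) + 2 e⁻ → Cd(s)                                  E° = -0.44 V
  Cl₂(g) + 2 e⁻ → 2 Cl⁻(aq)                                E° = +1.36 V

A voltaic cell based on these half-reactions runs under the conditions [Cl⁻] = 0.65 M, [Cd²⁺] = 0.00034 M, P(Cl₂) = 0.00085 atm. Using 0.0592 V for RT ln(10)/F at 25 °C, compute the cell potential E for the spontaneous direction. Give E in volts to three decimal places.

Cl₂/Cl⁻ is the cathode (higher E°), Cd²⁺/Cd the anode: E°cell = +1.36 − (-0.44) = +1.80 V, n = 2.
Overall: Cl₂(g) + Cd(s) → 2 Cl⁻(aq) + Cd²⁺(aq)
Q = [Cl⁻]^2·[Cd²⁺] / (P(Cl₂)); log Q = -0.772.
E = E° − (0.0592/n) log Q = +1.80 − (0.0592/2)(-0.772) = +1.823 V.

+1.823 V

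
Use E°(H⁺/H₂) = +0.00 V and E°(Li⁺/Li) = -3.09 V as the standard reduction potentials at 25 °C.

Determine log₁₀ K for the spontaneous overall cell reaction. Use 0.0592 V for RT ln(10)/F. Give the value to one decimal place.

Cathode: H⁺/H₂; anode: Li⁺/Li. E°cell = +3.09 V, n = 2.
log K = nE°cell / 0.0592 = (2)(+3.09) / 0.0592 = 104.4.

104.4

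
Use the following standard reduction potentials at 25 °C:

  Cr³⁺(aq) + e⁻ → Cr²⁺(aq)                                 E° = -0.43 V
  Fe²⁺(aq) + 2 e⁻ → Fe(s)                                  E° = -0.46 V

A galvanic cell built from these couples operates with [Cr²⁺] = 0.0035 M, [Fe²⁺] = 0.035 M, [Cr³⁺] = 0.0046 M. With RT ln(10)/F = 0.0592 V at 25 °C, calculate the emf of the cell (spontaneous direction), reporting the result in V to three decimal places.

Cr³⁺/Cr²⁺ is the cathode (higher E°), Fe²⁺/Fe the anode: E°cell = -0.43 − (-0.46) = +0.03 V, n = 2.
Overall: 2 Cr³⁺(aq) + Fe(s) → 2 Cr²⁺(aq) + Fe²⁺(aq)
Q = [Cr²⁺]^2·[Fe²⁺] / ([Cr³⁺]^2); log Q = -1.693.
E = E° − (0.0592/n) log Q = +0.03 − (0.0592/2)(-1.693) = +0.080 V.

+0.080 V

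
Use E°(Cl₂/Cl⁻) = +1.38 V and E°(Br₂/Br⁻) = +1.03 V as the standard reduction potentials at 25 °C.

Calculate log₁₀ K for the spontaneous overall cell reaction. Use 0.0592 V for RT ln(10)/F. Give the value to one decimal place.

Cathode: Cl₂/Cl⁻; anode: Br₂/Br⁻. E°cell = +0.35 V, n = 2.
log K = nE°cell / 0.0592 = (2)(+0.35) / 0.0592 = 11.8.

11.8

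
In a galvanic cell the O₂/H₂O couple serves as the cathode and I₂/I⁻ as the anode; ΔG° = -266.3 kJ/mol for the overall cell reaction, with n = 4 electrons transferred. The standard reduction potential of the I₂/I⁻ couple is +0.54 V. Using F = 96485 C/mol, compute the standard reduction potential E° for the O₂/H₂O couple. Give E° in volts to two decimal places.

+1.23 V

E°cell = −ΔG°/(nF) = −(-266.3×10³)/((4)(96485)) = +0.690 V.
Since O₂/H₂O is the cathode and I₂/I⁻ the anode, E°cell = E°(O₂/H₂O) − E°(I₂/I⁻).
So E°(O₂/H₂O) = E°cell + E°(I₂/I⁻) = +0.690 + (+0.54) = +1.23 V.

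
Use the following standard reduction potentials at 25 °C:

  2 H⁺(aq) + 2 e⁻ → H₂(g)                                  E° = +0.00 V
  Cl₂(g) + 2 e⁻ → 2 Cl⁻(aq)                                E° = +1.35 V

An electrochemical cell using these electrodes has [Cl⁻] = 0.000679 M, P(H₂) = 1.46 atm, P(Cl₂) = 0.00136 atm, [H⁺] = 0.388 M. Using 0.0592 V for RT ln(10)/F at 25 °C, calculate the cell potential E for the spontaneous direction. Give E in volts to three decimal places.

Cl₂/Cl⁻ is the cathode (higher E°), H⁺/H₂ the anode: E°cell = +1.35 − (+0.00) = +1.35 V, n = 2.
Overall: Cl₂(g) + H₂(g) → 2 Cl⁻(aq) + 2 H⁺(aq)
Q = [Cl⁻]^2·[H⁺]^2 / (P(Cl₂)·P(H₂)); log Q = -4.456.
E = E° − (0.0592/n) log Q = +1.35 − (0.0592/2)(-4.456) = +1.482 V.

+1.482 V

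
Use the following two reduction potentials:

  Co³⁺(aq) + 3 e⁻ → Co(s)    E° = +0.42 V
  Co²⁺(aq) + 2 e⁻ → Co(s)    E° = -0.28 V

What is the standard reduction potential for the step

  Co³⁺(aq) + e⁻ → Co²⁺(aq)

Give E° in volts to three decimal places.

+1.820 V

Sequential free energies add, so n₃E°₃ = n₁E°₁ + n₂E°₂.
With n₃ = 3, and the known step contributing 2×(-0.28) V, the unknown satisfies 1·E° = 3×(+0.42) − 2×(-0.28) = +1.820.
E° = +1.820 / 1 = +1.820 V.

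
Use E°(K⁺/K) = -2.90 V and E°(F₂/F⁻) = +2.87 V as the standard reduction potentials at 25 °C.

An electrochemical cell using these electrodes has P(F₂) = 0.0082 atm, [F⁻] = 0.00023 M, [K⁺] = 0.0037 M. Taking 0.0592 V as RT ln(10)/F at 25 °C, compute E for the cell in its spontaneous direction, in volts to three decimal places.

F₂/F⁻ is the cathode (higher E°), K⁺/K the anode: E°cell = +2.87 − (-2.90) = +5.77 V, n = 2.
Overall: F₂(g) + 2 K(s) → 2 F⁻(aq) + 2 K⁺(aq)
Q = [F⁻]^2·[K⁺]^2 / (P(F₂)); log Q = -10.054.
E = E° − (0.0592/n) log Q = +5.77 − (0.0592/2)(-10.054) = +6.068 V.

+6.068 V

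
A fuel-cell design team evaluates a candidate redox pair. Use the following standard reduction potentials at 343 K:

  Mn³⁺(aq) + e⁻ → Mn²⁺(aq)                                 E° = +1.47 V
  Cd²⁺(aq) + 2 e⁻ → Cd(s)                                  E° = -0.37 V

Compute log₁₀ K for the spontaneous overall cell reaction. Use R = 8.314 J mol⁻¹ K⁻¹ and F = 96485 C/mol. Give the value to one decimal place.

Cathode: Mn³⁺/Mn²⁺; anode: Cd²⁺/Cd. E°cell = (+1.47) − (-0.37) = +1.84 V, with n = 2.
ΔG° = −nFE° = −RT ln K, so ln K = nFE°/(RT) = (2)(96485)(+1.84) / ((8.314)(343)) = 124.510.
log₁₀ K = 124.510 / ln 10 = 54.1.

54.1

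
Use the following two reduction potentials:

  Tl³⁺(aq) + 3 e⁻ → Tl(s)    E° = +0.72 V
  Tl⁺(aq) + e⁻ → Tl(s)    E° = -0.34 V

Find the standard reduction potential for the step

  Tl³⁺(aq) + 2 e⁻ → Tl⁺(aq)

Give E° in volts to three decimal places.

+1.250 V

Sequential free energies add, so n₃E°₃ = n₁E°₁ + n₂E°₂.
With n₃ = 3, and the known step contributing 1×(-0.34) V, the unknown satisfies 2·E° = 3×(+0.72) − 1×(-0.34) = +2.500.
E° = +2.500 / 2 = +1.250 V.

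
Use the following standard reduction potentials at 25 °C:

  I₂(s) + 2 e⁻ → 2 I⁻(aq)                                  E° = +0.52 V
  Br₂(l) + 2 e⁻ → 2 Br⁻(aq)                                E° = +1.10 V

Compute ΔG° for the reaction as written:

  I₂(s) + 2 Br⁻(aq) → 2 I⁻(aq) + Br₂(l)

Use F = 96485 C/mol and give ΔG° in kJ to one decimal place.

+111.9 kJ

As written, I₂/I⁻ is reduced (cathode) and Br₂/Br⁻ is oxidised (anode), so E°cell = (+0.52) − (+1.10) = -0.58 V.
Balancing electrons gives n = 2.
ΔG° = −nFE° = −(2)(96485)(-0.58) = 111,923 J = +111.9 kJ.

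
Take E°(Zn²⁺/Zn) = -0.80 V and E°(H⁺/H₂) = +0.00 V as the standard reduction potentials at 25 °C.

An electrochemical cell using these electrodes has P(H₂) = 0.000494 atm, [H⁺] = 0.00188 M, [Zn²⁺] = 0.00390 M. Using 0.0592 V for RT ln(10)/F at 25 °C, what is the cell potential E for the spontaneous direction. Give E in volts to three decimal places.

+0.808 V

H⁺/H₂ is the cathode (higher E°), Zn²⁺/Zn the anode: E°cell = +0.00 − (-0.80) = +0.80 V, n = 2.
Overall: 2 H⁺(aq) + Zn(s) → H₂(g) + Zn²⁺(aq)
Q = P(H₂)·[Zn²⁺] / ([H⁺]^2); log Q = -0.264.
E = E° − (0.0592/n) log Q = +0.80 − (0.0592/2)(-0.264) = +0.808 V.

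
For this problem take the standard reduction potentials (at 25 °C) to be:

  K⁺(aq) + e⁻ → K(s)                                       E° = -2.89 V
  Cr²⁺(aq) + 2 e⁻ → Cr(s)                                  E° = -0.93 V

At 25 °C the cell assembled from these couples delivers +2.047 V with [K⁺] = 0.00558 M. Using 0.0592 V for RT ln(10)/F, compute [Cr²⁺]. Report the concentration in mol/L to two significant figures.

Cr²⁺/Cr is the cathode, K⁺/K the anode: E°cell = +1.96 V, n = 2.
Overall reaction: Cr²⁺(aq) + 2 K(s) → Cr(s) + 2 K⁺(aq); Q = [K⁺]^2/[Cr²⁺]^1.
From E = E° − (0.0592/n) log Q: log Q = (E° − E)·n/0.0592 = (+1.96 − (+2.047))·2/0.0592 = -2.9392.
So 1·log[Cr²⁺] = 2·log(0.00558) − log Q = -4.5067 − (-2.9392) = -1.5675; [Cr²⁺] = 10^(-1.5675) ≈ 0.027 M.

0.027 M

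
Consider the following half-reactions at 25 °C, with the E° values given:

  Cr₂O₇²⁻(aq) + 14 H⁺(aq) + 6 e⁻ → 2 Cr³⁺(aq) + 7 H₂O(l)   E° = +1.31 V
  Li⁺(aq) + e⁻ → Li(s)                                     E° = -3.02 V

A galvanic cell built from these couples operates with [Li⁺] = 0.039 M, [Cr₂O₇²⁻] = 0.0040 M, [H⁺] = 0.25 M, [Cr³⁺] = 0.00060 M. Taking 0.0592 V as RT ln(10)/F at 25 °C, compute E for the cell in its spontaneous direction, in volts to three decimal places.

+4.370 V

Cr₂O₇²⁻/Cr³⁺ is the cathode (higher E°), Li⁺/Li the anode: E°cell = +1.31 − (-3.02) = +4.33 V, n = 6.
Overall: Cr₂O₇²⁻(aq) + 14 H⁺(aq) + 6 Li(s) → 2 Cr³⁺(aq) + 7 H₂O(l) + 6 Li⁺(aq)
Q = [Cr³⁺]^2·[Li⁺]^6 / ([Cr₂O₇²⁻]·[H⁺]^14); log Q = -4.071.
E = E° − (0.0592/n) log Q = +4.33 − (0.0592/6)(-4.071) = +4.370 V.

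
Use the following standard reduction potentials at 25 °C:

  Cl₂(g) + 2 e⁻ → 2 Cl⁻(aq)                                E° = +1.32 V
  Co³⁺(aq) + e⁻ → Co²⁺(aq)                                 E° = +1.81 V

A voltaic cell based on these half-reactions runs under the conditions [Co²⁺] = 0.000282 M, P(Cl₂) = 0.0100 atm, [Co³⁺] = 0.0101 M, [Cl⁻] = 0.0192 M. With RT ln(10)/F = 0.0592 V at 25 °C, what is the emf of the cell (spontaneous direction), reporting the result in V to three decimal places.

Co³⁺/Co²⁺ is the cathode (higher E°), Cl₂/Cl⁻ the anode: E°cell = +1.81 − (+1.32) = +0.49 V, n = 2.
Overall: 2 Co³⁺(aq) + 2 Cl⁻(aq) → 2 Co²⁺(aq) + Cl₂(g)
Q = [Co²⁺]^2·P(Cl₂) / ([Co³⁺]^2·[Cl⁻]^2); log Q = -1.675.
E = E° − (0.0592/n) log Q = +0.49 − (0.0592/2)(-1.675) = +0.540 V.

+0.540 V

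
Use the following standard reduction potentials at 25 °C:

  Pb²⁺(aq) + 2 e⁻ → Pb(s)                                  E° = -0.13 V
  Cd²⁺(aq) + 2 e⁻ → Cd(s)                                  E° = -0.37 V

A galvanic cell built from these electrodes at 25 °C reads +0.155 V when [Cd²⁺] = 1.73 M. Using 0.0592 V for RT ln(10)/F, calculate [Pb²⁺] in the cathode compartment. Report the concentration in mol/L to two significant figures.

Pb²⁺/Pb is the cathode, Cd²⁺/Cd the anode: E°cell = +0.24 V, n = 2.
Overall reaction: Pb²⁺(aq) + Cd(s) → Pb(s) + Cd²⁺(aq); Q = [Cd²⁺]^1/[Pb²⁺]^1.
From E = E° − (0.0592/n) log Q: log Q = (E° − E)·n/0.0592 = (+0.24 − (+0.155))·2/0.0592 = 2.8716.
So 1·log[Pb²⁺] = 1·log(1.73) − log Q = 0.2380 − (2.8716) = -2.6336; [Pb²⁺] = 10^(-2.6336) ≈ 0.0023 M.

0.0023 M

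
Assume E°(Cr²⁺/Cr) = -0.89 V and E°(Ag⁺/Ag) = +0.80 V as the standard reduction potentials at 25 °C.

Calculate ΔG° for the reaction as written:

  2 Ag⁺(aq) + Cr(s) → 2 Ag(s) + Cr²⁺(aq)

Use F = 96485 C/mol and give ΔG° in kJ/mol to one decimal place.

As written, Ag⁺/Ag is reduced (cathode) and Cr²⁺/Cr is oxidised (anode), so E°cell = (+0.80) − (-0.89) = +1.69 V.
Balancing electrons gives n = 2.
ΔG° = −nFE° = −(2)(96485)(+1.69) = -326,119 J = -326.1 kJ/mol.

-326.1 kJ/mol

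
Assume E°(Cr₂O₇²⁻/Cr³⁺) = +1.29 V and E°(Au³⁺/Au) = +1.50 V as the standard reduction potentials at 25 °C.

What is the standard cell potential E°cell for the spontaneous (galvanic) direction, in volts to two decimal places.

The Au³⁺/Au couple has the higher reduction potential, so it is the cathode; Cr₂O₇²⁻/Cr³⁺ is oxidised at the anode.
E°cell = E°(cathode) − E°(anode) = (+1.50) − (+1.29) = +0.21 V.
Since E°cell > 0, the reaction is spontaneous under standard conditions.

+0.21 V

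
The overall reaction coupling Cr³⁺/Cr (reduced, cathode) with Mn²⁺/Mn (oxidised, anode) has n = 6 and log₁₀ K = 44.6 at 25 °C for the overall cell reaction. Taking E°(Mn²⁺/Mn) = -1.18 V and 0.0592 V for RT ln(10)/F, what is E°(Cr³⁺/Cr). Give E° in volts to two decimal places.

-0.74 V

E°cell = (0.0592/n)·log K = (0.0592/6)(44.6) = +0.440 V.
Since Cr³⁺/Cr is the cathode and Mn²⁺/Mn the anode, E°cell = E°(Cr³⁺/Cr) − E°(Mn²⁺/Mn).
So E°(Cr³⁺/Cr) = E°cell + E°(Mn²⁺/Mn) = +0.440 + (-1.18) = -0.74 V.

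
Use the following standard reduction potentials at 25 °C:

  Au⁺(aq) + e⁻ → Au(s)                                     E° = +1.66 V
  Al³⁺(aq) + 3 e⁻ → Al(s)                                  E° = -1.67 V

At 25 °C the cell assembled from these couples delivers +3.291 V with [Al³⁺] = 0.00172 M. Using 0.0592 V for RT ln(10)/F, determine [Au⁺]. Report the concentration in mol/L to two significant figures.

0.026 M

Au⁺/Au is the cathode, Al³⁺/Al the anode: E°cell = +3.33 V, n = 3.
Overall reaction: 3 Au⁺(aq) + Al(s) → 3 Au(s) + Al³⁺(aq); Q = [Al³⁺]^1/[Au⁺]^3.
From E = E° − (0.0592/n) log Q: log Q = (E° − E)·n/0.0592 = (+3.33 − (+3.291))·3/0.0592 = 1.9764.
So 3·log[Au⁺] = 1·log(0.00172) − log Q = -2.7645 − (1.9764) = -4.7409; log[Au⁺] = -4.7409 / 3 = -1.5803; [Au⁺] = 10^(-1.5803) ≈ 0.026 M.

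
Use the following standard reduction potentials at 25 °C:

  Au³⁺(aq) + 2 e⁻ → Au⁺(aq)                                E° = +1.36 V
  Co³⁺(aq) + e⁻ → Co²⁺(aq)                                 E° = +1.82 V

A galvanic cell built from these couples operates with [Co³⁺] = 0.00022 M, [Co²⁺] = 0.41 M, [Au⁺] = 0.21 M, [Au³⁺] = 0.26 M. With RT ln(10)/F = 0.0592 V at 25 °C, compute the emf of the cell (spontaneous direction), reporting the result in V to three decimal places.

Co³⁺/Co²⁺ is the cathode (higher E°), Au³⁺/Au⁺ the anode: E°cell = +1.82 − (+1.36) = +0.46 V, n = 2.
Overall: 2 Co³⁺(aq) + Au⁺(aq) → 2 Co²⁺(aq) + Au³⁺(aq)
Q = [Co²⁺]^2·[Au³⁺] / ([Co³⁺]^2·[Au⁺]); log Q = 6.633.
E = E° − (0.0592/n) log Q = +0.46 − (0.0592/2)(6.633) = +0.264 V.

+0.264 V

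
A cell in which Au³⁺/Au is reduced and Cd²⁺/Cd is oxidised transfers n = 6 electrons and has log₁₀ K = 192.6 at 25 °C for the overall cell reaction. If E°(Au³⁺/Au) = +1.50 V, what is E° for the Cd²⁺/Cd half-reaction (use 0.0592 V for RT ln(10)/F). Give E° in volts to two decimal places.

-0.40 V

E°cell = (0.0592/n)·log K = (0.0592/6)(192.6) = +1.900 V.
Since Au³⁺/Au is the cathode and Cd²⁺/Cd the anode, E°cell = E°(Au³⁺/Au) − E°(Cd²⁺/Cd).
So E°(Cd²⁺/Cd) = E°(Au³⁺/Au) − E°cell = (+1.50) − (+1.900) = -0.40 V.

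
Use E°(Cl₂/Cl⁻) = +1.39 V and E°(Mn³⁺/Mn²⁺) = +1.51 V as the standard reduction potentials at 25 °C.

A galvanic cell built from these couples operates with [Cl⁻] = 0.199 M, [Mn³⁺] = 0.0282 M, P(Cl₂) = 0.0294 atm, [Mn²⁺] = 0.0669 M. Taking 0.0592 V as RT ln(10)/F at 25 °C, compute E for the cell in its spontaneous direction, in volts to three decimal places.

Mn³⁺/Mn²⁺ is the cathode (higher E°), Cl₂/Cl⁻ the anode: E°cell = +1.51 − (+1.39) = +0.12 V, n = 2.
Overall: 2 Mn³⁺(aq) + 2 Cl⁻(aq) → 2 Mn²⁺(aq) + Cl₂(g)
Q = [Mn²⁺]^2·P(Cl₂) / ([Mn³⁺]^2·[Cl⁻]^2); log Q = 0.621.
E = E° − (0.0592/n) log Q = +0.12 − (0.0592/2)(0.621) = +0.102 V.

+0.102 V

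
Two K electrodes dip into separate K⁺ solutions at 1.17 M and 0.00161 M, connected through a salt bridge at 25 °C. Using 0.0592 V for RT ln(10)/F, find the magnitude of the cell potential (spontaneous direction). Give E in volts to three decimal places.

For a concentration cell E°cell = 0. The 1.17 M side is the cathode (reduction is favoured where [K⁺] is higher).
With n = 1, E = −(0.0592/1) log([K⁺]ₐₙ/[K⁺]꜀ₐₜ) = −(0.0592/1) log(0.00161/1.17) = −(0.0592/1)(-2.861) = +0.169 V.

+0.169 V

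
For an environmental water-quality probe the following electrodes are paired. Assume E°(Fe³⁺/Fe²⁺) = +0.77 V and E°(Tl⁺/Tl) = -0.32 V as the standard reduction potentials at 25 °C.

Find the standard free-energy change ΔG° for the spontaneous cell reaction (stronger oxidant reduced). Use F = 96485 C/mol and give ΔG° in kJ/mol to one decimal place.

-105.2 kJ/mol

Fe³⁺/Fe²⁺ (E° = +0.77 V) is the cathode; Tl⁺/Tl (E° = -0.32 V) is the anode, so E°cell = +1.09 V.
Balancing electrons gives n = 1 (lcm of 1 and 1).
ΔG° = −nFE° = −(1)(96485)(+1.09) = -105,169 J = -105.2 kJ/mol.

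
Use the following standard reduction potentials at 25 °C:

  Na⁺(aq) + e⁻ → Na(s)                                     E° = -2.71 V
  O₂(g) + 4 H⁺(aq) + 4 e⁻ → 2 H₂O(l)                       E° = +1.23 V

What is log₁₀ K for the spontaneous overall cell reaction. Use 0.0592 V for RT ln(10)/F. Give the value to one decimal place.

266.2

Cathode: O₂/H₂O; anode: Na⁺/Na. E°cell = +3.94 V, n = 4.
log K = nE°cell / 0.0592 = (4)(+3.94) / 0.0592 = 266.2.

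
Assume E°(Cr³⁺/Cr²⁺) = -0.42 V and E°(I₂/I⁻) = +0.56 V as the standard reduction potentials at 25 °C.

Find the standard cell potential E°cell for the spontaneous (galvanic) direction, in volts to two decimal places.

+0.98 V

The I₂/I⁻ couple has the higher reduction potential, so it is the cathode; Cr³⁺/Cr²⁺ is oxidised at the anode.
E°cell = E°(cathode) − E°(anode) = (+0.56) − (-0.42) = +0.98 V.
Since E°cell > 0, the reaction is spontaneous under standard conditions.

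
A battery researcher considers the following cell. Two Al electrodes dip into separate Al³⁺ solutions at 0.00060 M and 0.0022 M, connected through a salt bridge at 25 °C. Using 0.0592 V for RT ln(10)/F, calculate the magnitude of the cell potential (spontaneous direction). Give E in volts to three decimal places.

+0.011 V

For a concentration cell E°cell = 0. The 0.0022 M side is the cathode (reduction is favoured where [Al³⁺] is higher).
With n = 3, E = −(0.0592/3) log([Al³⁺]ₐₙ/[Al³⁺]꜀ₐₜ) = −(0.0592/3) log(0.0006/0.0022) = −(0.0592/3)(-0.564) = +0.011 V.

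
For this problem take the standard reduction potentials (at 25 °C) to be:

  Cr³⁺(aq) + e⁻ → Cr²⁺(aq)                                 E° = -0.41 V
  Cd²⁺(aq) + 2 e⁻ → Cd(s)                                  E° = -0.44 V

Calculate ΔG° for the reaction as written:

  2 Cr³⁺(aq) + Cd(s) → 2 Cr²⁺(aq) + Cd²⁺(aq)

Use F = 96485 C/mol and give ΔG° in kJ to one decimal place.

As written, Cr³⁺/Cr²⁺ is reduced (cathode) and Cd²⁺/Cd is oxidised (anode), so E°cell = (-0.41) − (-0.44) = +0.03 V.
Balancing electrons gives n = 2.
ΔG° = −nFE° = −(2)(96485)(+0.03) = -5,789 J = -5.8 kJ.

-5.8 kJ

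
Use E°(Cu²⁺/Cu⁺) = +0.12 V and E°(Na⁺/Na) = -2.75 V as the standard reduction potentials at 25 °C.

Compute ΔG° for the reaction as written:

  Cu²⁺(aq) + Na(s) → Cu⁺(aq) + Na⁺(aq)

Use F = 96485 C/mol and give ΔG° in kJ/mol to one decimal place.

As written, Cu²⁺/Cu⁺ is reduced (cathode) and Na⁺/Na is oxidised (anode), so E°cell = (+0.12) − (-2.75) = +2.87 V.
Balancing electrons gives n = 1.
ΔG° = −nFE° = −(1)(96485)(+2.87) = -276,912 J = -276.9 kJ/mol.

-276.9 kJ/mol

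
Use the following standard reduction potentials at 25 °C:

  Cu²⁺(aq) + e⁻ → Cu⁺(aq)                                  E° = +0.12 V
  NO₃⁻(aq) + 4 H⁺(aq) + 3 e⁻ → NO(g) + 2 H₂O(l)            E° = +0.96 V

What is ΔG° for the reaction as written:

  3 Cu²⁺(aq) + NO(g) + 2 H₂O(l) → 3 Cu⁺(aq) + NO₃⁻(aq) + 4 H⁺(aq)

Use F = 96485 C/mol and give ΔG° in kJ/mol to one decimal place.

As written, Cu²⁺/Cu⁺ is reduced (cathode) and NO₃⁻/NO is oxidised (anode), so E°cell = (+0.12) − (+0.96) = -0.84 V.
Balancing electrons gives n = 3.
ΔG° = −nFE° = −(3)(96485)(-0.84) = 243,142 J = +243.1 kJ/mol.

+243.1 kJ/mol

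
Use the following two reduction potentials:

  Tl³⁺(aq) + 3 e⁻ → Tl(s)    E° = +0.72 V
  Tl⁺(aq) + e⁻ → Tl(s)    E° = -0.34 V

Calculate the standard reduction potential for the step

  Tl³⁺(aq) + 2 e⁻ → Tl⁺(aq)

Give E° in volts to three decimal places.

+1.250 V

Sequential free energies add, so n₃E°₃ = n₁E°₁ + n₂E°₂.
With n₃ = 3, and the known step contributing 1×(-0.34) V, the unknown satisfies 2·E° = 3×(+0.72) − 1×(-0.34) = +2.500.
E° = +2.500 / 2 = +1.250 V.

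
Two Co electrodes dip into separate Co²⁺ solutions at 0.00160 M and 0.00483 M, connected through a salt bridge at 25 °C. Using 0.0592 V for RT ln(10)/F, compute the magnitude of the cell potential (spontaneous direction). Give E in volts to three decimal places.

For a concentration cell E°cell = 0. The 0.00483 M side is the cathode (reduction is favoured where [Co²⁺] is higher).
With n = 2, E = −(0.0592/2) log([Co²⁺]ₐₙ/[Co²⁺]꜀ₐₜ) = −(0.0592/2) log(0.0016/0.00483) = −(0.0592/2)(-0.480) = +0.014 V.

+0.014 V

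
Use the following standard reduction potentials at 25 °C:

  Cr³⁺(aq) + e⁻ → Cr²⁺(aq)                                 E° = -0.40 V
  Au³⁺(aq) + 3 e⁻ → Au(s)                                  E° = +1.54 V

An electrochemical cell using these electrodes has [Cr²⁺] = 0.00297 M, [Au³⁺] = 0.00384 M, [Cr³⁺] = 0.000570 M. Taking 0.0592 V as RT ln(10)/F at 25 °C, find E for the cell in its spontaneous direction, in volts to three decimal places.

Au³⁺/Au is the cathode (higher E°), Cr³⁺/Cr²⁺ the anode: E°cell = +1.54 − (-0.40) = +1.94 V, n = 3.
Overall: Au³⁺(aq) + 3 Cr²⁺(aq) → Au(s) + 3 Cr³⁺(aq)
Q = [Cr³⁺]^3 / ([Au³⁺]·[Cr²⁺]^3); log Q = 0.265.
E = E° − (0.0592/n) log Q = +1.94 − (0.0592/3)(0.265) = +1.935 V.

+1.935 V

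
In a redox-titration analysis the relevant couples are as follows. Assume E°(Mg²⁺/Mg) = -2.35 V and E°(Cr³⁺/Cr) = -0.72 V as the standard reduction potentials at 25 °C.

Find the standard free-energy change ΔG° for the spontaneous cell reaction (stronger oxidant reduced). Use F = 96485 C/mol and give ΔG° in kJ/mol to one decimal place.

-943.6 kJ/mol

Cr³⁺/Cr (E° = -0.72 V) is the cathode; Mg²⁺/Mg (E° = -2.35 V) is the anode, so E°cell = +1.63 V.
Balancing electrons gives n = 6 (lcm of 3 and 2).
ΔG° = −nFE° = −(6)(96485)(+1.63) = -943,623 J = -943.6 kJ/mol.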